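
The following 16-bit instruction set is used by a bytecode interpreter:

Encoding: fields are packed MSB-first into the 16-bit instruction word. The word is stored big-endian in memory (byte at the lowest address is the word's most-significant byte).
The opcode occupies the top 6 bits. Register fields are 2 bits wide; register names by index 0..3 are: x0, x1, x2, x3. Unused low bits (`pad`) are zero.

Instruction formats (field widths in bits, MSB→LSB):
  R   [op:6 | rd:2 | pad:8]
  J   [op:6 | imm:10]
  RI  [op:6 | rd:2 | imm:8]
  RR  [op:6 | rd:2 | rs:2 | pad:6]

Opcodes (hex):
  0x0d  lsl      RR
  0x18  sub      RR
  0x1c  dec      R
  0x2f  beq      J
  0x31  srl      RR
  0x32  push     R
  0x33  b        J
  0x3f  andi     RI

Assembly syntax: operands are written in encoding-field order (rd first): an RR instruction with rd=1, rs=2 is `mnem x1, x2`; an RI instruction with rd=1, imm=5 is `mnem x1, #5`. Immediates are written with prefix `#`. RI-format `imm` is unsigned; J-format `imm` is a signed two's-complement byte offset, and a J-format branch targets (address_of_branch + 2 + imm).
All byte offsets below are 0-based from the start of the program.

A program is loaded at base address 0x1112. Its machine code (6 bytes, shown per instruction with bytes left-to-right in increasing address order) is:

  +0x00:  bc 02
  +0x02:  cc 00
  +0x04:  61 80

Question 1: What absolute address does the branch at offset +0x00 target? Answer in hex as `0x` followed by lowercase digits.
0x1116

@+00  big-endian(bc 02) = 0xbc02
  top 6b → 0x2f → beq [J]
  imm: (w>>0)&0x3ff=0x2 → #2
  target = base 0x1112 + off 0x00 + 2 + imm 2 = 0x1116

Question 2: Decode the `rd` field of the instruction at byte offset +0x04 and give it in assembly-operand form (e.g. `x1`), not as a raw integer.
x1

@+04  big-endian(61 80) = 0x6180
  opcode bits[15:10]=0x18: sub/RR
  rd: (w>>8)&0x3=0x1 → x1
  rs: (w>>6)&0x3=0x2 → x2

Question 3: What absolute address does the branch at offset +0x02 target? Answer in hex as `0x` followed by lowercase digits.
@+02  big-endian(cc 00) = 0xcc00
  top 6b → 0x33 → b [J]
  imm@[9:0]=0x0 ⇒ #0
  target = base 0x1112 + off 0x02 + 2 + imm 0 = 0x1116

0x1116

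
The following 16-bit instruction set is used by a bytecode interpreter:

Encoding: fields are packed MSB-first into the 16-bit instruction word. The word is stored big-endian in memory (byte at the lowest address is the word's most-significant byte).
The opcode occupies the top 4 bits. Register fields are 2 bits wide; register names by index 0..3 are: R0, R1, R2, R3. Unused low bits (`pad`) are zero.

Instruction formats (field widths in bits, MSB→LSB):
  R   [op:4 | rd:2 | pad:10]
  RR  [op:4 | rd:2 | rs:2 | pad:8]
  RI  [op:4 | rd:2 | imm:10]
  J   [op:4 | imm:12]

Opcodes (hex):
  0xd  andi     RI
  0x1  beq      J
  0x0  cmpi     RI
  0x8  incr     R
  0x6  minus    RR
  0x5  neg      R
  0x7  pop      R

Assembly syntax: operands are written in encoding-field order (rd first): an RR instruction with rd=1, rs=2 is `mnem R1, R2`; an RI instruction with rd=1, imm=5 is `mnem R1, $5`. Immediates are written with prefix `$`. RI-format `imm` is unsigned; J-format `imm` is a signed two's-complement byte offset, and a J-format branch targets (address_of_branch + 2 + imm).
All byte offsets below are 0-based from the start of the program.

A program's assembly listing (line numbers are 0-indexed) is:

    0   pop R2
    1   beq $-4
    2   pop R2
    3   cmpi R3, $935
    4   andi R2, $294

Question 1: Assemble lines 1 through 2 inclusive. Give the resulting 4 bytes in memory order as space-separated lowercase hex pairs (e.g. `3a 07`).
1f fc 78 00

L1: beq op=0x1:4|imm=-4:12 ⇒ 0x1ffc ⇒ big 1f fc
L2: pop op=0x7:4|rd=2:2|pad=0:10 ⇒ 0x7800 ⇒ big 78 00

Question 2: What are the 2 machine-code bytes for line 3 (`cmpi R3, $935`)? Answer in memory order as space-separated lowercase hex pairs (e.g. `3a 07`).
3. cmpi fields op=0x0:4|rd=3:2|imm=935:10 → word 0fa7h → 0f a7

0f a7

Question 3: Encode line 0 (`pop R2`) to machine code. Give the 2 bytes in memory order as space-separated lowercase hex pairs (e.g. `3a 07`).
L0: pop op=0x7:4|rd=2:2|pad=0:10 ⇒ 0x7800 ⇒ big 78 00

78 00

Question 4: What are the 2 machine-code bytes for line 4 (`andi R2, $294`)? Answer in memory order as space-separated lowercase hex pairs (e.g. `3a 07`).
d9 26

L4: andi op=0xd:4|rd=2:2|imm=294:10 ⇒ 0xd926 ⇒ big d9 26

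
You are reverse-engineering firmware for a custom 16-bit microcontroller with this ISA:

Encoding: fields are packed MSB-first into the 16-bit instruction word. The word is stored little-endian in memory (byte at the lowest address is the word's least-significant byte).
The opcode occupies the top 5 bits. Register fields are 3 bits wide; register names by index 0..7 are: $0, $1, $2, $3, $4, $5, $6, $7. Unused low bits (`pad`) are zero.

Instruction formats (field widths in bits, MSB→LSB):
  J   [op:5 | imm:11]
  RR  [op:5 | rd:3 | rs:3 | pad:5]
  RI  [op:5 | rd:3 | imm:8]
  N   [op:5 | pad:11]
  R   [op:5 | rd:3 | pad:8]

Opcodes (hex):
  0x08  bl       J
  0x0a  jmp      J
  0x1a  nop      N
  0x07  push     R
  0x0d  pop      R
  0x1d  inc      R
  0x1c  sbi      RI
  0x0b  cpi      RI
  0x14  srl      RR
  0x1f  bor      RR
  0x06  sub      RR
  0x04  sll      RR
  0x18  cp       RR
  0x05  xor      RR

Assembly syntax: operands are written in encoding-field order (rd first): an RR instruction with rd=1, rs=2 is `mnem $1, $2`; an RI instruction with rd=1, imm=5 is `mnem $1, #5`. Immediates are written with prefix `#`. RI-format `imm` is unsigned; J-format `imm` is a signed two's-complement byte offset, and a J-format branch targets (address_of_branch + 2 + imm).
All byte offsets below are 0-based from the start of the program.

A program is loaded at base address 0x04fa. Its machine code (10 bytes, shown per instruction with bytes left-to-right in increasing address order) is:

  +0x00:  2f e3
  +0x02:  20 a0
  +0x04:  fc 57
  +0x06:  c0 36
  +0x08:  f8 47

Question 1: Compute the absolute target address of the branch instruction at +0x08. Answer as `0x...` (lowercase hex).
@+08  little-endian(f8 47) = 0x47f8
  top 5b → 0x8 → bl [J]
  imm: (w>>0)&0x7ff=0x7f8 (s11→-8) → #-8
  target = base 0x04fa + off 0x08 + 2 + imm -8 = 0x04fc

0x04fc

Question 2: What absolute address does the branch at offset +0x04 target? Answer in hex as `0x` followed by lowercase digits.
[04] fc 57 → 0x57fc
  opcode bits[15:11]=0xa: jmp/J
  imm: (w>>0)&0x7ff=0x7fc (s11→-4) → #-4
  target = base 0x04fa + off 0x04 + 2 + imm -4 = 0x04fc

0x04fc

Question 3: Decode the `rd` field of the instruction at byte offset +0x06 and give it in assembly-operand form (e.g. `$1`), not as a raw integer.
$6

[06] c0 36 → 0x36c0
  top 5b → 0x6 → sub [RR]
  [10:8] rd=6 = $6
  [7:5] rs=6 = $6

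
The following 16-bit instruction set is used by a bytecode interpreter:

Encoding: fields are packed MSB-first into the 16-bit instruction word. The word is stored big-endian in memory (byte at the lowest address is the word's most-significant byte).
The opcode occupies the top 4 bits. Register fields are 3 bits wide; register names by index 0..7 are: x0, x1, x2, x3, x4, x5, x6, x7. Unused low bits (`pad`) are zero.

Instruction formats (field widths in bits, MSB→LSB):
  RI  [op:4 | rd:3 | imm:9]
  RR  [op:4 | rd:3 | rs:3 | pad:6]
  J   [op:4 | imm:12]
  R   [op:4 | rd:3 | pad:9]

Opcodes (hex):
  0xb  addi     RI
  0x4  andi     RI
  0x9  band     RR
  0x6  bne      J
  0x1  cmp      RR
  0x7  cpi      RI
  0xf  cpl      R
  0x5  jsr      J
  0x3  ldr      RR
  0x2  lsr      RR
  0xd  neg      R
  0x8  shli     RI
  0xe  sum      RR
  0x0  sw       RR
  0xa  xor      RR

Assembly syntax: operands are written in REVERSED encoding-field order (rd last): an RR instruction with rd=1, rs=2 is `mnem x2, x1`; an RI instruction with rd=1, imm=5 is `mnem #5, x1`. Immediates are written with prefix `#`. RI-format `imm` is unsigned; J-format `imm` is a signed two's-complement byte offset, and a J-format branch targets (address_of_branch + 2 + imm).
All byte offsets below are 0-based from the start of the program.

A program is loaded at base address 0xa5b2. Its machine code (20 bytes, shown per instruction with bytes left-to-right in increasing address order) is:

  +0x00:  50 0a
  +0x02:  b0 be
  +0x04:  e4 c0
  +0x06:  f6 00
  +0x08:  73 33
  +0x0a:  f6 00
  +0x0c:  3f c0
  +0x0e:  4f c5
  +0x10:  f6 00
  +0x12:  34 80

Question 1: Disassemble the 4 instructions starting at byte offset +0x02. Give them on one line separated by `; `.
addi #190, x0; sum x3, x2; cpl x3; cpi #307, x1

[02] b0 be → 0xb0be
  opcode bits[15:12]=0xb: addi/RI
  [11:9] rd=0 = x0
  [8:0] imm=190 = #190
[04] e4 c0 → 0xe4c0
  opcode bits[15:12]=0xe: sum/RR
  [11:9] rd=2 = x2
  [8:6] rs=3 = x3
[06] f6 00 → 0xf600
  opcode bits[15:12]=0xf: cpl/R
  [11:9] rd=3 = x3
[08] 73 33 → 0x7333
  opcode bits[15:12]=0x7: cpi/RI
  [11:9] rd=1 = x1
  [8:0] imm=307 = #307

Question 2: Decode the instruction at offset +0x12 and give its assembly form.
[12] 34 80 → 0x3480
  op=0x3480>>12=0x3 ⇒ ldr (RR)
  rd@[11:9]=0x2 ⇒ x2
  rs@[8:6]=0x2 ⇒ x2

ldr x2, x2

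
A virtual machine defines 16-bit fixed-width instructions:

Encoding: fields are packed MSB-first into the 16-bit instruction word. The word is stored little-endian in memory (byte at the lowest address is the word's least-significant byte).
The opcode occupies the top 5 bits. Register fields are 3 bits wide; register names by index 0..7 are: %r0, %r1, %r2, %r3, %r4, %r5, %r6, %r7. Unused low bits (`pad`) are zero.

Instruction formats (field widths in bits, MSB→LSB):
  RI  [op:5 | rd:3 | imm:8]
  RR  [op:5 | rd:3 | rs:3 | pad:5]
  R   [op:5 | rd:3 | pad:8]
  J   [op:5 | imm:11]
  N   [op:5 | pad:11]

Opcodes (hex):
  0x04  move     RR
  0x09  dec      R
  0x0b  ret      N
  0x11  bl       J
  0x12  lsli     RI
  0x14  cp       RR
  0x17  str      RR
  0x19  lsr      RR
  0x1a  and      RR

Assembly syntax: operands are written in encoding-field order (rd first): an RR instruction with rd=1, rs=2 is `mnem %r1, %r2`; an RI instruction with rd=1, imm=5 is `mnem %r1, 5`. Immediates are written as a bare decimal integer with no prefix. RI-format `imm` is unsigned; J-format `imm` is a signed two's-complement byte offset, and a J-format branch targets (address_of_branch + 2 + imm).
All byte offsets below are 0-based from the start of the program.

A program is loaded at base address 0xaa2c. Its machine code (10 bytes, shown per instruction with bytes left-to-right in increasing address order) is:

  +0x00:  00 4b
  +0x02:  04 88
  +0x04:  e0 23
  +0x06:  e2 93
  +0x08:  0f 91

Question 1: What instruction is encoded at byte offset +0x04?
move %r3, %r7

+0x04: e0 23 ⇒ word 0x23e0 (little)
  opcode bits[15:11]=0x4: move/RR
  rd: (w>>8)&0x7=0x3 → %r3
  rs: (w>>5)&0x7=0x7 → %r7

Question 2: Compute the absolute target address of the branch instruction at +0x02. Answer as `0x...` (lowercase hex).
+0x02: 04 88 ⇒ word 0x8804 (little)
  top 5b → 0x11 → bl [J]
  imm@[10:0]=0x4 ⇒ 4
  target = base 0xaa2c + off 0x02 + 2 + imm 4 = 0xaa34

0xaa34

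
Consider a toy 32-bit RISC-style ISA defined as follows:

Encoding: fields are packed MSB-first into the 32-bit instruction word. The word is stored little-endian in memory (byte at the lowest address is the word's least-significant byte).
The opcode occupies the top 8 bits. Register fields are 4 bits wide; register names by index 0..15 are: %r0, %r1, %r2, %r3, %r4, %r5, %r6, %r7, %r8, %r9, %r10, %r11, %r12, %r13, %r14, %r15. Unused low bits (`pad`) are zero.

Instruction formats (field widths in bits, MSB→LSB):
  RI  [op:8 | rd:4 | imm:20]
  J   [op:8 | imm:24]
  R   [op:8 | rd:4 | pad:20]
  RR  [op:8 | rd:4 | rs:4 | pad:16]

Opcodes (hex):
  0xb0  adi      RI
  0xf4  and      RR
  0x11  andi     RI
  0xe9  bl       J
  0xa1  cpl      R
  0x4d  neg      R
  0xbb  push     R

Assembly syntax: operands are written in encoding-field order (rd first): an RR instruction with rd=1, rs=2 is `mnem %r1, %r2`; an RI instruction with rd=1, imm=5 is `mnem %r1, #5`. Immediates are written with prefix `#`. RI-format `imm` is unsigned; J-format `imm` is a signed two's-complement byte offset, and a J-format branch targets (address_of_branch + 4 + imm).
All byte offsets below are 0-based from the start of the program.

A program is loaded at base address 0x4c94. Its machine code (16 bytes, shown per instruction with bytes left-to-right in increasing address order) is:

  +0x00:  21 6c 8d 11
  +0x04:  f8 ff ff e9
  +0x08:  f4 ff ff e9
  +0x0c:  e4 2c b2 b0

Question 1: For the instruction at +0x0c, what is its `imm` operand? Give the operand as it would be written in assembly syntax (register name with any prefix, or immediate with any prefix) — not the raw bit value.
+0x0c: e4 2c b2 b0 ⇒ word 0xb0b22ce4 (little)
  top 8b → 0xb0 → adi [RI]
  rd@[23:20]=0xb ⇒ %r11
  imm@[19:0]=0x22ce4 ⇒ #142564

#142564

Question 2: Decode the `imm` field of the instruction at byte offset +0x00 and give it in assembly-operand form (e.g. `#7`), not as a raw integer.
@+00  little-endian(21 6c 8d 11) = 0x118d6c21
  opcode bits[31:24]=0x11: andi/RI
  [23:20] rd=8 = %r8
  [19:0] imm=879649 = #879649

#879649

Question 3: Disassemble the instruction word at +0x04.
bl #-8

[04] f8 ff ff e9 → 0xe9fffff8
  op=0xe9fffff8>>24=0xe9 ⇒ bl (J)
  [23:0] imm=16777208 (s24→-8) = #-8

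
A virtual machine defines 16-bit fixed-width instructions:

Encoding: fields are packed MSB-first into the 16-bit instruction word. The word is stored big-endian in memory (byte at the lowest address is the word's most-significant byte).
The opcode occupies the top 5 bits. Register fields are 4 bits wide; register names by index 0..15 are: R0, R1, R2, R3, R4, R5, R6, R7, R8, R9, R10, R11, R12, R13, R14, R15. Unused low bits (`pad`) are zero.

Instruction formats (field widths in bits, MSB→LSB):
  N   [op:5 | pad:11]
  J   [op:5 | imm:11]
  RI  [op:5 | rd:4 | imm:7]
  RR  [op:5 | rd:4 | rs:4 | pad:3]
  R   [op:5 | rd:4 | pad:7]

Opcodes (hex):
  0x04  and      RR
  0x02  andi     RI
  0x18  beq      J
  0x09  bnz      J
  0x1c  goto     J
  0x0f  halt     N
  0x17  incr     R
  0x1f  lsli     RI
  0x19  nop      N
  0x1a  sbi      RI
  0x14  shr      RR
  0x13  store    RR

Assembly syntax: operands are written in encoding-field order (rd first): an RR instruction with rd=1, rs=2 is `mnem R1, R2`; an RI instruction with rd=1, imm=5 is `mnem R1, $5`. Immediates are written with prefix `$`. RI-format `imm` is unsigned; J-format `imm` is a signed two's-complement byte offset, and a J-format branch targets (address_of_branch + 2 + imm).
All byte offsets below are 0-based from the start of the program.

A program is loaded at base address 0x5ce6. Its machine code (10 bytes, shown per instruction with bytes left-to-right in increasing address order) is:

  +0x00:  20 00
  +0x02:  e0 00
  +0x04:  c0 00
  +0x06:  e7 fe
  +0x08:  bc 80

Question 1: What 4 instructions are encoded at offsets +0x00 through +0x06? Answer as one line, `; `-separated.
+0x00: 20 00 ⇒ word 0x2000 (big)
  op=0x2000>>11=0x4 ⇒ and (RR)
  [10:7] rd=0 = R0
  [6:3] rs=0 = R0
+0x02: e0 00 ⇒ word 0xe000 (big)
  op=0xe000>>11=0x1c ⇒ goto (J)
  [10:0] imm=0 = $0
+0x04: c0 00 ⇒ word 0xc000 (big)
  op=0xc000>>11=0x18 ⇒ beq (J)
  [10:0] imm=0 = $0
+0x06: e7 fe ⇒ word 0xe7fe (big)
  op=0xe7fe>>11=0x1c ⇒ goto (J)
  [10:0] imm=2046 (s11→-2) = $-2

and R0, R0; goto $0; beq $0; goto $-2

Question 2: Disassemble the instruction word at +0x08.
incr R9

[08] bc 80 → 0xbc80
  top 5b → 0x17 → incr [R]
  [10:7] rd=9 = R9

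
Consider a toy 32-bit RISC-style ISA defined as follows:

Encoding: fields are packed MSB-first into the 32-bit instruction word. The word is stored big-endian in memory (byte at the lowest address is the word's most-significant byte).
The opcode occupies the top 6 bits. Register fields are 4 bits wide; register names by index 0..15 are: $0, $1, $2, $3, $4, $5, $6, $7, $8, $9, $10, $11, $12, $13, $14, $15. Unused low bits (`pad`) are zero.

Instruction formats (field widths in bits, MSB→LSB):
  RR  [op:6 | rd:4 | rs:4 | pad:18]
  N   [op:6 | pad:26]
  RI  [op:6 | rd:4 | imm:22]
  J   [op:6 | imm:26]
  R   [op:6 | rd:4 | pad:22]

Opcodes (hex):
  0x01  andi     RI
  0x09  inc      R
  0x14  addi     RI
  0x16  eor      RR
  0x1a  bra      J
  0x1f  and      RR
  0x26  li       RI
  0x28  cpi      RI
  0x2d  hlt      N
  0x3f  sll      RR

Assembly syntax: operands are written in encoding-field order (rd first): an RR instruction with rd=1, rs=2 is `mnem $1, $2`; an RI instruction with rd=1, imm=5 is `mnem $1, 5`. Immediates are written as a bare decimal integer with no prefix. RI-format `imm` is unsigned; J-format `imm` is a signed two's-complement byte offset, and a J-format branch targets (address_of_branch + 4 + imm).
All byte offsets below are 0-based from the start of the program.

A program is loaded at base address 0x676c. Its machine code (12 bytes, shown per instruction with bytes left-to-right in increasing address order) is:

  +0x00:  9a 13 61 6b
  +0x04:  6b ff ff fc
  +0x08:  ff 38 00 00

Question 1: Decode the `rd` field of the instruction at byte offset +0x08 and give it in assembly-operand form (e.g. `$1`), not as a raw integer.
$12

@+08  big-endian(ff 38 00 00) = 0xff380000
  opcode bits[31:26]=0x3f: sll/RR
  rd@[25:22]=0xc ⇒ $12
  rs@[21:18]=0xe ⇒ $14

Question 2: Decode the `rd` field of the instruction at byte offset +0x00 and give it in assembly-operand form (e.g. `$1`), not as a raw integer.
$8

off 0x00: read 9a 13 61 6b as big → 0x9a13616b
  opcode bits[31:26]=0x26: li/RI
  [25:22] rd=8 = $8
  [21:0] imm=1270123 = 1270123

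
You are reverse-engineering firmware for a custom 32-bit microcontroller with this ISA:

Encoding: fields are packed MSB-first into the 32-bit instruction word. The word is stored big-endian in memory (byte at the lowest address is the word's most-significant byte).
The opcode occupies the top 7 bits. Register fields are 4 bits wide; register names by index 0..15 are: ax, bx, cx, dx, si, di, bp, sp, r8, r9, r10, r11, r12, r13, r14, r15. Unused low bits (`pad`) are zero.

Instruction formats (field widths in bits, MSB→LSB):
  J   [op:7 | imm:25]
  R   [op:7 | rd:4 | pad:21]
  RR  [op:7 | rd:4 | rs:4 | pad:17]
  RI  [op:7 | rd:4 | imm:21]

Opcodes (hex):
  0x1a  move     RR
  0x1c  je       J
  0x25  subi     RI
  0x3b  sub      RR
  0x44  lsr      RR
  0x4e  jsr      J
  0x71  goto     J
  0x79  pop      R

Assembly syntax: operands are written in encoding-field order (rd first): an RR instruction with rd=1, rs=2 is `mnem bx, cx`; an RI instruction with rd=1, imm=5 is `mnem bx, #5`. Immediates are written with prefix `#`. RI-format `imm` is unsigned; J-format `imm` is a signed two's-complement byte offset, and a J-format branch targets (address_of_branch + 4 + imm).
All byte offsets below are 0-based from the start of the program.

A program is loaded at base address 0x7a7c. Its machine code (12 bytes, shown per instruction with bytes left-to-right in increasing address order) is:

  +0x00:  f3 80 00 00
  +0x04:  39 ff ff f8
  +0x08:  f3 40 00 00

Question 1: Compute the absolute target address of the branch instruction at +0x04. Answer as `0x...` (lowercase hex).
0x7a7c

+0x04: 39 ff ff f8 ⇒ word 0x39fffff8 (big)
  top 7b → 0x1c → je [J]
  imm@[24:0]=0x1fffff8 (s25→-8) ⇒ #-8
  target = base 0x7a7c + off 0x04 + 4 + imm -8 = 0x7a7c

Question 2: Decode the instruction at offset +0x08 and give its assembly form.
pop r10

+0x08: f3 40 00 00 ⇒ word 0xf3400000 (big)
  top 7b → 0x79 → pop [R]
  rd: (w>>21)&0xf=0xa → r10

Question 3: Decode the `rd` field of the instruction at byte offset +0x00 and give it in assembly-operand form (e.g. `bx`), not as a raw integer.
r12

@+00  big-endian(f3 80 00 00) = 0xf3800000
  op=0xf3800000>>25=0x79 ⇒ pop (R)
  rd: (w>>21)&0xf=0xc → r12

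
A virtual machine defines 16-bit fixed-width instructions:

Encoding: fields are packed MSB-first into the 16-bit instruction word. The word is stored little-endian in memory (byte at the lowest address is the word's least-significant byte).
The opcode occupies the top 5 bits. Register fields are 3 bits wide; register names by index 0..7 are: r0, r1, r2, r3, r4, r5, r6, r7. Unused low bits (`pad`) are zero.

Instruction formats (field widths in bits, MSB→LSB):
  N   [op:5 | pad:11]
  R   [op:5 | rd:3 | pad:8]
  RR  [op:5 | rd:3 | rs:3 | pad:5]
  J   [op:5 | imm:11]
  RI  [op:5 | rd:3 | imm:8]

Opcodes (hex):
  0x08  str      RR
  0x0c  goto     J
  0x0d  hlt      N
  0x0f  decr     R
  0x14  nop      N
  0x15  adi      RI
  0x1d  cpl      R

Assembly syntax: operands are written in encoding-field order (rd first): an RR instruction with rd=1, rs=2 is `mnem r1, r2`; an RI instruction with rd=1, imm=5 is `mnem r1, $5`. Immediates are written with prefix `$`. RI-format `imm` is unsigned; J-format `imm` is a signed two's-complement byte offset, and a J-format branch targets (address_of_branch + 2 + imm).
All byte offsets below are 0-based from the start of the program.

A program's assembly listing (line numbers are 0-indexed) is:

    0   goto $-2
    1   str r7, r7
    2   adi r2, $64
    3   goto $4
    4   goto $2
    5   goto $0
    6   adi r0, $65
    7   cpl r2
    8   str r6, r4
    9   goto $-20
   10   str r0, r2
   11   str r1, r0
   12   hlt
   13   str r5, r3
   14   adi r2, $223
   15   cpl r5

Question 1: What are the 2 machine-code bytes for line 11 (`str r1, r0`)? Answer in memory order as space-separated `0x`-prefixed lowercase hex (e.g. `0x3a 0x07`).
0x00 0x41

line 11 (str): pack op=0x8:5|rd=1:3|rs=0:3|pad=0:5 = 0x4100; little→ 00 41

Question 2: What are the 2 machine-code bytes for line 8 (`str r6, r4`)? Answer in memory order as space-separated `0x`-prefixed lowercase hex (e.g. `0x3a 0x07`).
0x80 0x46

8. str fields op=0x8:5|rd=6:3|rs=4:3|pad=0:5 → word 4680h → 80 46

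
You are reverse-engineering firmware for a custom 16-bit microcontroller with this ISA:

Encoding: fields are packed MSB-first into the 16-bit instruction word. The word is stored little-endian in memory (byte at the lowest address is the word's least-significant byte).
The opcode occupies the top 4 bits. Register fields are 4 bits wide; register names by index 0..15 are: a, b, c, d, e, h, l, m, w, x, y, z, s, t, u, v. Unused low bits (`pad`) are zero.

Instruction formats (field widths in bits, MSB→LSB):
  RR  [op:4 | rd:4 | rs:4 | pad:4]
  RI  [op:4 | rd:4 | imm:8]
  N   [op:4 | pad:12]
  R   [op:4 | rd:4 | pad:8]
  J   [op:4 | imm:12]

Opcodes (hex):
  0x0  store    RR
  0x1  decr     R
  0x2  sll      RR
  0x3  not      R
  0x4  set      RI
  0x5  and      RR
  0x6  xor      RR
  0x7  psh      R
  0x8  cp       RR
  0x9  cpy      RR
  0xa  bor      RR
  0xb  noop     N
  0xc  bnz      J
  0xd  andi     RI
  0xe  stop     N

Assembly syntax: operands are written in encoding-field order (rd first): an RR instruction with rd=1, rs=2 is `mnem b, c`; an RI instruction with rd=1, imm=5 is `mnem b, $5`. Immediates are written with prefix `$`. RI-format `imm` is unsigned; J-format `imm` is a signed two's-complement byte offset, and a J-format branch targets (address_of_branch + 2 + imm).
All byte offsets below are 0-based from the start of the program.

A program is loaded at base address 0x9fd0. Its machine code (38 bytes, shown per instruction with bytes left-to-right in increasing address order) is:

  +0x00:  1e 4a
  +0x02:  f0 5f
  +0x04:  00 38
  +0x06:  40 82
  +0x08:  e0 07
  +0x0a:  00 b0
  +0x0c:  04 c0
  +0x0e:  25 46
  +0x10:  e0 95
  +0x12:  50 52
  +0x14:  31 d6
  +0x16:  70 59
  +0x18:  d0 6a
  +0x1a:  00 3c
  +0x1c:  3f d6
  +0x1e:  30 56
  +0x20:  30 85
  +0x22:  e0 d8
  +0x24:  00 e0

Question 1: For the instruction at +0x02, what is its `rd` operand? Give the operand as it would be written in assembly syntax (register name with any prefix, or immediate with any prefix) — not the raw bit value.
[02] f0 5f → 0x5ff0
  op=0x5ff0>>12=0x5 ⇒ and (RR)
  rd@[11:8]=0xf ⇒ v
  rs@[7:4]=0xf ⇒ v

v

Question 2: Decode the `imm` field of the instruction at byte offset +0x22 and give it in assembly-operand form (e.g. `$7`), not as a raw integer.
$224

@+22  little-endian(e0 d8) = 0xd8e0
  op=0xd8e0>>12=0xd ⇒ andi (RI)
  [11:8] rd=8 = w
  [7:0] imm=224 = $224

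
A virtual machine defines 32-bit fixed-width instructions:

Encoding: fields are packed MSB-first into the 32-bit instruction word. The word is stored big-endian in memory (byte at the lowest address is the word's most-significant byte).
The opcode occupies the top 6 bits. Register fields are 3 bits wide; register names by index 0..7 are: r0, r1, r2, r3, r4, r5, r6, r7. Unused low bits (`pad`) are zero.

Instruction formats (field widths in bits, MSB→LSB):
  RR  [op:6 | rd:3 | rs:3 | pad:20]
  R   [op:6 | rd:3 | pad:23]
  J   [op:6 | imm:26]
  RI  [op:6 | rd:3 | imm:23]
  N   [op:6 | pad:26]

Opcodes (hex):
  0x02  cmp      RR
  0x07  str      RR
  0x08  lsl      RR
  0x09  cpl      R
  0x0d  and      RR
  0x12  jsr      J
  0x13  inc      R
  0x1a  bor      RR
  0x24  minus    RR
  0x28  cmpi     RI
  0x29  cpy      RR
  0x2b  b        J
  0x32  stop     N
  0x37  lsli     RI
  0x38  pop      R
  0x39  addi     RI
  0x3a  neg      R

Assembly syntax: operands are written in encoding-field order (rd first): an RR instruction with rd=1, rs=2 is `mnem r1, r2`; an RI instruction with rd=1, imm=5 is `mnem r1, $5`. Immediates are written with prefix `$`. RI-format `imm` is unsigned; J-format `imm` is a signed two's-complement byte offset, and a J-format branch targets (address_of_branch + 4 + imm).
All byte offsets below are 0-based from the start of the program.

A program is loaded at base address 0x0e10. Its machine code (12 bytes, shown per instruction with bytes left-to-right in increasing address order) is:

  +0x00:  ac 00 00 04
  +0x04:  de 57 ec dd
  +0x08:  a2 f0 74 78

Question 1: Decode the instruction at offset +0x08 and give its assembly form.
@+08  big-endian(a2 f0 74 78) = 0xa2f07478
  opcode bits[31:26]=0x28: cmpi/RI
  rd@[25:23]=0x5 ⇒ r5
  imm@[22:0]=0x707478 ⇒ $7369848

cmpi r5, $7369848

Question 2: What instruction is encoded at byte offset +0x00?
b $4

+0x00: ac 00 00 04 ⇒ word 0xac000004 (big)
  top 6b → 0x2b → b [J]
  [25:0] imm=4 = $4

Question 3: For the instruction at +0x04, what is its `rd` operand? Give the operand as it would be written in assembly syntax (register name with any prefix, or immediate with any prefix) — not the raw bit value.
r4

@+04  big-endian(de 57 ec dd) = 0xde57ecdd
  opcode bits[31:26]=0x37: lsli/RI
  rd@[25:23]=0x4 ⇒ r4
  imm@[22:0]=0x57ecdd ⇒ $5762269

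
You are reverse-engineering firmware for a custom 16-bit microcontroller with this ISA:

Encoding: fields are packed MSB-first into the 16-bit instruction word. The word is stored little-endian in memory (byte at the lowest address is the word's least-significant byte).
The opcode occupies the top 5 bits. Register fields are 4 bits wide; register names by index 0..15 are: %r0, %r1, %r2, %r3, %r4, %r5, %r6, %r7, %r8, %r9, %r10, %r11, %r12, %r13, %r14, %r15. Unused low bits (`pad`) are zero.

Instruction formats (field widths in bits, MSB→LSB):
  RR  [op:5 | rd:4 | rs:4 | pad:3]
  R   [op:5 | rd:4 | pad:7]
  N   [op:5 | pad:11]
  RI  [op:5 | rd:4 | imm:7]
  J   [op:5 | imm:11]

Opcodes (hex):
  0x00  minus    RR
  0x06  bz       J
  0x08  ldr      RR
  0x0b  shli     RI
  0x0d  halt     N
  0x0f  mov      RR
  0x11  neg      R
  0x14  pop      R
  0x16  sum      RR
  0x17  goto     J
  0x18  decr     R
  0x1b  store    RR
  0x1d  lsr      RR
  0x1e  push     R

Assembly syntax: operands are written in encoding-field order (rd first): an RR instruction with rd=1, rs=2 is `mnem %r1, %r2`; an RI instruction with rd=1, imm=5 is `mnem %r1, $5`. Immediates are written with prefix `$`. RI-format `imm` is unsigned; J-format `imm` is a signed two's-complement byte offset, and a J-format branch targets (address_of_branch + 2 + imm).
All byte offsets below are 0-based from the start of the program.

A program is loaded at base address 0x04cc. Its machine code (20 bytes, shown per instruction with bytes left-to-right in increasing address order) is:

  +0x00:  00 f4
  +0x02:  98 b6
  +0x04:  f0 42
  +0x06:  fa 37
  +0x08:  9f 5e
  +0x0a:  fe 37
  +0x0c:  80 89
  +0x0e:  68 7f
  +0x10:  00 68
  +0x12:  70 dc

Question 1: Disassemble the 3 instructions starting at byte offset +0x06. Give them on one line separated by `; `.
bz $-6; shli %r13, $31; bz $-2

[06] fa 37 → 0x37fa
  top 5b → 0x6 → bz [J]
  [10:0] imm=2042 (s11→-6) = $-6
[08] 9f 5e → 0x5e9f
  top 5b → 0xb → shli [RI]
  [10:7] rd=13 = %r13
  [6:0] imm=31 = $31
[0a] fe 37 → 0x37fe
  top 5b → 0x6 → bz [J]
  [10:0] imm=2046 (s11→-2) = $-2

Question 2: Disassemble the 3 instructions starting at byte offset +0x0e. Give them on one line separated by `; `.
mov %r14, %r13; halt; store %r8, %r14

@+0e  little-endian(68 7f) = 0x7f68
  op=0x7f68>>11=0xf ⇒ mov (RR)
  rd: (w>>7)&0xf=0xe → %r14
  rs: (w>>3)&0xf=0xd → %r13
@+10  little-endian(00 68) = 0x6800
  op=0x6800>>11=0xd ⇒ halt (N)
@+12  little-endian(70 dc) = 0xdc70
  op=0xdc70>>11=0x1b ⇒ store (RR)
  rd: (w>>7)&0xf=0x8 → %r8
  rs: (w>>3)&0xf=0xe → %r14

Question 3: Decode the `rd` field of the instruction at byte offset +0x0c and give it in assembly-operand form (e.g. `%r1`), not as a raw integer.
+0x0c: 80 89 ⇒ word 0x8980 (little)
  opcode bits[15:11]=0x11: neg/R
  rd@[10:7]=0x3 ⇒ %r3

%r3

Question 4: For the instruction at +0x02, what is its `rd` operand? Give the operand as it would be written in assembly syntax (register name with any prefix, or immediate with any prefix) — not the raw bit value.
%r13

+0x02: 98 b6 ⇒ word 0xb698 (little)
  op=0xb698>>11=0x16 ⇒ sum (RR)
  rd: (w>>7)&0xf=0xd → %r13
  rs: (w>>3)&0xf=0x3 → %r3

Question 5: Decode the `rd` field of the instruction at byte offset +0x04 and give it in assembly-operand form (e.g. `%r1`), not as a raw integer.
[04] f0 42 → 0x42f0
  opcode bits[15:11]=0x8: ldr/RR
  rd@[10:7]=0x5 ⇒ %r5
  rs@[6:3]=0xe ⇒ %r14

%r5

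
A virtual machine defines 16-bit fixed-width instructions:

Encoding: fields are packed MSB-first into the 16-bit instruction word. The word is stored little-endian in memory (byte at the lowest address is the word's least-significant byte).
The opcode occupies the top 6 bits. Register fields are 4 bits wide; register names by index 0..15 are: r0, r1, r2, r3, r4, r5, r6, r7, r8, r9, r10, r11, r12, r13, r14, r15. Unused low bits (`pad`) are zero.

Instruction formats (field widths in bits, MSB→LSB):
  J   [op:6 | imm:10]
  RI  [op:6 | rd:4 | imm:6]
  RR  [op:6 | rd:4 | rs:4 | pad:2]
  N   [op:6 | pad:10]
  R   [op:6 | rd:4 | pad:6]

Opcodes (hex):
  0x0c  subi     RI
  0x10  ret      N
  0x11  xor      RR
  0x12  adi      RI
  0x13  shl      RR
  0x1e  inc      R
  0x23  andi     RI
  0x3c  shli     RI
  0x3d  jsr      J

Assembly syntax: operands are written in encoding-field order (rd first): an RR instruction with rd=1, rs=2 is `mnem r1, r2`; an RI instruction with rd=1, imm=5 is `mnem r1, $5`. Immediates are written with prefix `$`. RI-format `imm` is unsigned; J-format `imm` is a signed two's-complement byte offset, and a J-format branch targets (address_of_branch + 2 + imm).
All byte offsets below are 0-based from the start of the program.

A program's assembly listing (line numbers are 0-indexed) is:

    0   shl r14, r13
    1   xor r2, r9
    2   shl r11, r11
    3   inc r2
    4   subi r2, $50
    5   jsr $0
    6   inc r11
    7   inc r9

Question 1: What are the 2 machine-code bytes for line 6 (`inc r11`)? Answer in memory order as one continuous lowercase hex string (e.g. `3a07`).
L6: inc op=0x1e:6|rd=11:4|pad=0:6 ⇒ 0x7ac0 ⇒ little c0 7a

c07a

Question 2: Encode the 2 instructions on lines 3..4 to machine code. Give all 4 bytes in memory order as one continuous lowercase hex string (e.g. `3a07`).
8078b230

3. inc fields op=0x1e:6|rd=2:4|pad=0:6 → word 7880h → 80 78
4. subi fields op=0xc:6|rd=2:4|imm=50:6 → word 30b2h → b2 30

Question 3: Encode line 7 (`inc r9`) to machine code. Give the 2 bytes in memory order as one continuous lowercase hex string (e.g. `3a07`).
407a

L7: inc op=0x1e:6|rd=9:4|pad=0:6 ⇒ 0x7a40 ⇒ little 40 7a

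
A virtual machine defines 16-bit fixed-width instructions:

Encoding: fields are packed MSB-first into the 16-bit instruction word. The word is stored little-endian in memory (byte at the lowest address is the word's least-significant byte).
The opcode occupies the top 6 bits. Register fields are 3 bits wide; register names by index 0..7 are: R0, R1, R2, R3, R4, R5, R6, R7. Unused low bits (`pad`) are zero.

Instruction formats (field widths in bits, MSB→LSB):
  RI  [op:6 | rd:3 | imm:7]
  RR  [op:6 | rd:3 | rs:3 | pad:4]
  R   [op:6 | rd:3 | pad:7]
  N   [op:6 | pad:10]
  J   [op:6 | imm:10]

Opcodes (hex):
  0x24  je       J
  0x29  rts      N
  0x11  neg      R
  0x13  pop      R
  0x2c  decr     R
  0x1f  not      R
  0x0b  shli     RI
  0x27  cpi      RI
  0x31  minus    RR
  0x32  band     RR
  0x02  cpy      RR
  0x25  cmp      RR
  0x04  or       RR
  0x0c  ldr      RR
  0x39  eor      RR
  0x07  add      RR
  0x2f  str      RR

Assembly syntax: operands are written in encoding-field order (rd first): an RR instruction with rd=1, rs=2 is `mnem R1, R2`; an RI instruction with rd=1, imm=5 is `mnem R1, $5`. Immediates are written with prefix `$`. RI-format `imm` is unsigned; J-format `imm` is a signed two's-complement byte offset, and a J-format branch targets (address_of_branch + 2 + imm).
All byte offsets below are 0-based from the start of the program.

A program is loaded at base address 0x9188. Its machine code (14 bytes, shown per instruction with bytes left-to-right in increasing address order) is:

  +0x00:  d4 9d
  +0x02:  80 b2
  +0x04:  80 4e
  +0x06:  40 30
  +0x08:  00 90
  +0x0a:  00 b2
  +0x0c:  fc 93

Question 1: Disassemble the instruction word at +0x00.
cpi R3, $84

off 0x00: read d4 9d as little → 0x9dd4
  top 6b → 0x27 → cpi [RI]
  [9:7] rd=3 = R3
  [6:0] imm=84 = $84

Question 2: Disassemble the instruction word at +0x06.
ldr R0, R4

+0x06: 40 30 ⇒ word 0x3040 (little)
  opcode bits[15:10]=0xc: ldr/RR
  rd@[9:7]=0x0 ⇒ R0
  rs@[6:4]=0x4 ⇒ R4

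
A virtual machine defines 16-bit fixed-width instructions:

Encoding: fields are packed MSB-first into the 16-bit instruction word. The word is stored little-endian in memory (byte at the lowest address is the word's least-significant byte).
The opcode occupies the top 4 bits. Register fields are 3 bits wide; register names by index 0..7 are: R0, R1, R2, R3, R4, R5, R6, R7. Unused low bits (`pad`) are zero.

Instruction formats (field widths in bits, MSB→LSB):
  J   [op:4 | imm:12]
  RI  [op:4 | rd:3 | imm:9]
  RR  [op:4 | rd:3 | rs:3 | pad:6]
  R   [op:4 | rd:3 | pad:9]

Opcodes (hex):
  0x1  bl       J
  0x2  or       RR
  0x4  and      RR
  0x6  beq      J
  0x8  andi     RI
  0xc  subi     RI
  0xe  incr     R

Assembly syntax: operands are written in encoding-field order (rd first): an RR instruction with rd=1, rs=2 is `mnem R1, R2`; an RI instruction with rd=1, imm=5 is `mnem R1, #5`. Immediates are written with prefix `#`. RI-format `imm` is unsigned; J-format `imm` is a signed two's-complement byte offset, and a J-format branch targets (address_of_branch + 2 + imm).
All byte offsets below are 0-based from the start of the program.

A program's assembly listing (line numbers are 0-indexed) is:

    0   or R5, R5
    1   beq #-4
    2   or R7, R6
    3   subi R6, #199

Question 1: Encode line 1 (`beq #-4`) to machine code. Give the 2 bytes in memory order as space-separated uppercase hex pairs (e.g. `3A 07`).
FC 6F

line 1 (beq): pack op=0x6:4|imm=-4:12 = 0x6ffc; little→ fc 6f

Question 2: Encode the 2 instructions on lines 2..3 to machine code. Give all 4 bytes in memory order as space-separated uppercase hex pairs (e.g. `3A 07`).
L2: or op=0x2:4|rd=7:3|rs=6:3|pad=0:6 ⇒ 0x2f80 ⇒ little 80 2f
L3: subi op=0xc:4|rd=6:3|imm=199:9 ⇒ 0xccc7 ⇒ little c7 cc

80 2F C7 CC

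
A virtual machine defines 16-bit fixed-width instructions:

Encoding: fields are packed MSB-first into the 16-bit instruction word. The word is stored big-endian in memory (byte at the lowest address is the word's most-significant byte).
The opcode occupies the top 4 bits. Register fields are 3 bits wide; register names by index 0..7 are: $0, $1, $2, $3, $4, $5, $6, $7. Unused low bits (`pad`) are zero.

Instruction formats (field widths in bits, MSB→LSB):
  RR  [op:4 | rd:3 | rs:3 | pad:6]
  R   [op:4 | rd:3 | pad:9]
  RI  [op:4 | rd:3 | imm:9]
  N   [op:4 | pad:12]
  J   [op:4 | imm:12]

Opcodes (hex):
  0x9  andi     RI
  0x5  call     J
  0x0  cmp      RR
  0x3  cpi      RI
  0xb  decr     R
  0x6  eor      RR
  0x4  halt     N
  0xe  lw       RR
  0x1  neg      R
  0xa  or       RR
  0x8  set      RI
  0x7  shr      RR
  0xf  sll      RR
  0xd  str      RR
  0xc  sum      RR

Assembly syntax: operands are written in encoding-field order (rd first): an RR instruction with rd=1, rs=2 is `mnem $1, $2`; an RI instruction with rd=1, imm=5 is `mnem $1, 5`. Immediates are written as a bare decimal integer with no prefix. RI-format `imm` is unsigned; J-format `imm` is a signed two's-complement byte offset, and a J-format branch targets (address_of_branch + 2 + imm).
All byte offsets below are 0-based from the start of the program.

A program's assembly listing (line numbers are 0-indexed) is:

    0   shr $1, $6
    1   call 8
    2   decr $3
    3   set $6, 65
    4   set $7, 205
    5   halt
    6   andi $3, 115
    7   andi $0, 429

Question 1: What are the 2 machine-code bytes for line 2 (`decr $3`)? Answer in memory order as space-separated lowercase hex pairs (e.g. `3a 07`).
line 2 (decr): pack op=0xb:4|rd=3:3|pad=0:9 = 0xb600; big→ b6 00

b6 00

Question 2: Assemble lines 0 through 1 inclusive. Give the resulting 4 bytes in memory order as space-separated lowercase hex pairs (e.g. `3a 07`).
line 0 (shr): pack op=0x7:4|rd=1:3|rs=6:3|pad=0:6 = 0x7380; big→ 73 80
line 1 (call): pack op=0x5:4|imm=8:12 = 0x5008; big→ 50 08

73 80 50 08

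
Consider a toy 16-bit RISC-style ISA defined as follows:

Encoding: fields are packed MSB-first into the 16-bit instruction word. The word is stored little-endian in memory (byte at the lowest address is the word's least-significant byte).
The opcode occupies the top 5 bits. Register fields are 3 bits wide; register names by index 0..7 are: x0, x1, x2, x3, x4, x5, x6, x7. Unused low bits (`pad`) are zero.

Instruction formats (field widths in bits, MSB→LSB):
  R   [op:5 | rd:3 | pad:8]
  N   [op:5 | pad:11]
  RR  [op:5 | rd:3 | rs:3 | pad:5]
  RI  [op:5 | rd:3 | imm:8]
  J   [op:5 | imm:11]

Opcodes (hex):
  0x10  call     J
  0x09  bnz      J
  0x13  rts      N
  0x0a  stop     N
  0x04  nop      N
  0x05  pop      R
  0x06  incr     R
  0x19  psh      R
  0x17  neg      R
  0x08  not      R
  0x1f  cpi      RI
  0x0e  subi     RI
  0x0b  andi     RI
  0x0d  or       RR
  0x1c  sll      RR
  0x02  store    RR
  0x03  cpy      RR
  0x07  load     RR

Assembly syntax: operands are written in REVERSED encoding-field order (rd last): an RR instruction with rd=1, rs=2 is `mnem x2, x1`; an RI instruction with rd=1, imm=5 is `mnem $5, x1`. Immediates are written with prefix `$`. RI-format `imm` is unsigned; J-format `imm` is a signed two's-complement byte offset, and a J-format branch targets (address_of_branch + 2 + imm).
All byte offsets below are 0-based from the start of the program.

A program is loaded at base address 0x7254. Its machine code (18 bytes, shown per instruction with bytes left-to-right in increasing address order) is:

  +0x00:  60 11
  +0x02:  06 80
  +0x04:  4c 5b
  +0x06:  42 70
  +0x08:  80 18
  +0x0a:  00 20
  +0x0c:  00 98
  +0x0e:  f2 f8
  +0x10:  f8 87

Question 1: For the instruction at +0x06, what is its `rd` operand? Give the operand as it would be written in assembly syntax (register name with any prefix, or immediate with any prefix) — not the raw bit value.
x0

+0x06: 42 70 ⇒ word 0x7042 (little)
  opcode bits[15:11]=0xe: subi/RI
  rd@[10:8]=0x0 ⇒ x0
  imm@[7:0]=0x42 ⇒ $66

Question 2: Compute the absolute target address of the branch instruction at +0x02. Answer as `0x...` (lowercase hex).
0x725e

@+02  little-endian(06 80) = 0x8006
  opcode bits[15:11]=0x10: call/J
  imm: (w>>0)&0x7ff=0x6 → $6
  target = base 0x7254 + off 0x02 + 2 + imm 6 = 0x725e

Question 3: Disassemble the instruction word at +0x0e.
+0x0e: f2 f8 ⇒ word 0xf8f2 (little)
  top 5b → 0x1f → cpi [RI]
  [10:8] rd=0 = x0
  [7:0] imm=242 = $242

cpi $242, x0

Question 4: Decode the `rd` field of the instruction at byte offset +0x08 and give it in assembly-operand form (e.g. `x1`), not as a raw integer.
off 0x08: read 80 18 as little → 0x1880
  op=0x1880>>11=0x3 ⇒ cpy (RR)
  rd@[10:8]=0x0 ⇒ x0
  rs@[7:5]=0x4 ⇒ x4

x0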